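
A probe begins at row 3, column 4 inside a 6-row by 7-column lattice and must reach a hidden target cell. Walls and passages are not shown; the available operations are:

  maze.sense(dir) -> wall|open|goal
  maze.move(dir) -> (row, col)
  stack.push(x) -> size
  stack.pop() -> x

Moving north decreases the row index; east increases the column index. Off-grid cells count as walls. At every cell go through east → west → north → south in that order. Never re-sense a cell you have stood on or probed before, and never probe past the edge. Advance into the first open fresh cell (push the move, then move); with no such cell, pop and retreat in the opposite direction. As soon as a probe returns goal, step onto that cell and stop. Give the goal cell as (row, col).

CALL sense[dir='east']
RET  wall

CALL sense[dir='west']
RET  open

CALL push[x='west']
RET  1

CALL move[dir='west']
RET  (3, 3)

CALL sense[dir='west']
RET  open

CALL push[x='west']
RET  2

CALL move[dir='west']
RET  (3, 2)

CALL sense[dir='west']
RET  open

CALL push[x='west']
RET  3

CALL move[dir='west']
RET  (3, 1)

CALL sense[dir='west']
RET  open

CALL push[x='west']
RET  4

CALL move[dir='west']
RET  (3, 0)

CALL sense[dir='north']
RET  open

CALL push[x='north']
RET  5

CALL move[dir='north']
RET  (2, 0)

CALL sense[dir='east']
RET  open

CALL push[x='east']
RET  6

CALL move[dir='east']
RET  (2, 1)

CALL sense[dir='east']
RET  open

CALL push[x='east']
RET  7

CALL move[dir='east']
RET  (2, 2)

CALL sense[dir='east']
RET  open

CALL push[x='east']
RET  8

CALL move[dir='east']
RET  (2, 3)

CALL sense[dir='east']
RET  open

CALL push[x='east']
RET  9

CALL move[dir='east']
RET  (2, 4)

CALL sense[dir='east']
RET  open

CALL push[x='east']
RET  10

CALL move[dir='east']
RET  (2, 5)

CALL sense[dir='east']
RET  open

CALL push[x='east']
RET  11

CALL move[dir='east']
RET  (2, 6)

CALL sense[dir='north']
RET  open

CALL push[x='north']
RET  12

CALL move[dir='north']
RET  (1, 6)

CALL sense[dir='west']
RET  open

CALL push[x='west']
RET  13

CALL move[dir='west']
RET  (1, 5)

CALL sense[dir='west']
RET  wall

CALL sense[dir='north']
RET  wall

CALL pop[]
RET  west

CALL move[dir='east']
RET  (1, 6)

CALL sense[dir='north']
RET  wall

CALL pop[]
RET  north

CALL move[dir='south']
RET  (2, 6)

CALL sense[dir='south']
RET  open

CALL push[x='south']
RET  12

CALL move[dir='south']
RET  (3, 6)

CALL sense[dir='south']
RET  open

CALL push[x='south']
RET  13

CALL move[dir='south']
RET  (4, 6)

CALL sense[dir='west']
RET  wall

CALL sense[dir='south']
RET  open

CALL push[x='south']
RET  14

CALL move[dir='south']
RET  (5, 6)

CALL sense[dir='west']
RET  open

CALL push[x='west']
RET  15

CALL move[dir='west']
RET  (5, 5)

CALL sense[dir='west']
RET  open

CALL push[x='west']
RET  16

CALL move[dir='west']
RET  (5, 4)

CALL sense[dir='west']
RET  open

CALL push[x='west']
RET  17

CALL move[dir='west']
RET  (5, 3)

CALL sense[dir='west']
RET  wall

CALL sense[dir='north']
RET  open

CALL push[x='north']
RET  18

CALL move[dir='north']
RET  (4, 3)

CALL sense[dir='east']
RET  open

CALL push[x='east']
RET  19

CALL move[dir='east']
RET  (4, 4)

CALL pop[]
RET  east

CALL move[dir='west']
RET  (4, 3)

CALL sense[dir='west']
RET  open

CALL push[x='west']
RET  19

CALL move[dir='west']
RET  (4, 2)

CALL sense[dir='west']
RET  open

CALL push[x='west']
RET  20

CALL move[dir='west']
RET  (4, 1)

CALL sense[dir='west']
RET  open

CALL push[x='west']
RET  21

CALL move[dir='west']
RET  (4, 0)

CALL sense[dir='south']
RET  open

CALL push[x='south']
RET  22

CALL move[dir='south']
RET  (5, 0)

CALL sense[dir='east']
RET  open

CALL push[x='east']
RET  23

CALL move[dir='east']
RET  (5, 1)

CALL pop[]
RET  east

CALL move[dir='west']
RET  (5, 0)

CALL pop[]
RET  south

CALL move[dir='north']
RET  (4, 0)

CALL pop[]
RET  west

CALL move[dir='east']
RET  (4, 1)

CALL pop[]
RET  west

CALL move[dir='east']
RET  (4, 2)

CALL pop[]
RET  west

CALL move[dir='east']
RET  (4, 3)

CALL pop[]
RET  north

CALL move[dir='south']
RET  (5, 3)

CALL pop[]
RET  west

CALL move[dir='east']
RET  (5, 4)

CALL pop[]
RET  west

CALL move[dir='east']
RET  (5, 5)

CALL pop[]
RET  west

CALL move[dir='east']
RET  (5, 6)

CALL pop[]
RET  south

CALL move[dir='north']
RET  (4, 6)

CALL pop[]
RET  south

CALL move[dir='north']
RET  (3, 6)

CALL pop[]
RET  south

CALL move[dir='north']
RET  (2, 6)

CALL pop[]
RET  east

CALL move[dir='west']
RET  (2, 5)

CALL pop[]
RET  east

CALL move[dir='west']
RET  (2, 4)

CALL pop[]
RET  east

CALL move[dir='west']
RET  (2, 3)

CALL sense[dir='north']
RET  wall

CALL pop[]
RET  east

CALL move[dir='west']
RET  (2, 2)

CALL sense[dir='north']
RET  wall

CALL pop[]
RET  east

CALL move[dir='west']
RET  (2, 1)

CALL sense[dir='north']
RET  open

CALL push[x='north']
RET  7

CALL move[dir='north']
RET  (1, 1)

CALL sense[dir='west']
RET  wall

CALL sense[dir='north']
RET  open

CALL push[x='north']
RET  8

CALL move[dir='north']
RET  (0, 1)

CALL sense[dir='east']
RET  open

CALL push[x='east']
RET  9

CALL move[dir='east']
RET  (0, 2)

CALL sense[dir='east']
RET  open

CALL push[x='east']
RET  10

CALL move[dir='east']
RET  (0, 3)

CALL sense[dir='east']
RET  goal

CALL move[dir='east']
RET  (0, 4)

Answer: (0, 4)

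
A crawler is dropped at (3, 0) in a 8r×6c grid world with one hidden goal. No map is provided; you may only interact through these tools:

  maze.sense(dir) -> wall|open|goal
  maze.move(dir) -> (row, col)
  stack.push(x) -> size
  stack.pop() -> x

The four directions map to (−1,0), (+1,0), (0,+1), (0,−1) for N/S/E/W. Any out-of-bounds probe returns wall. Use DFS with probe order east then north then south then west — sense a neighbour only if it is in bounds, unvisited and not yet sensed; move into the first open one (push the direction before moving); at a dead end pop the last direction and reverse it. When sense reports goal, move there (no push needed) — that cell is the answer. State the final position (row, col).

I call maze.sense with dir: east, — result: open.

Using stack.push with x: east, — result: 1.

I run maze.move with dir: east, and see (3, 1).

Now I run maze.sense with dir: east, and see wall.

I use maze.sense with dir: north, and get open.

Next I call stack.push with x: north, yielding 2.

I invoke maze.move with dir: north, yielding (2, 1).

Invoking maze.sense with dir: east, and observe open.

I run stack.push with x: east, → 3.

I use maze.move with dir: east, : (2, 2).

Next I call maze.sense with dir: east, yielding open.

I invoke stack.push with x: east, and get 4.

I run maze.move with dir: east, and see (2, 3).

I invoke maze.sense with dir: east, : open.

Calling stack.push with x: east, which returns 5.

Then maze.move with dir: east, and get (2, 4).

Then maze.sense with dir: east, giving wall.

Invoking maze.sense with dir: north, — result: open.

I use stack.push with x: north, : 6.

Calling maze.move with dir: north, — result: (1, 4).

Next I call maze.sense with dir: east, and observe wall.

Then maze.sense with dir: north, and observe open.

Calling stack.push with x: north, yielding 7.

I try maze.move with dir: north, → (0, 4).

I use maze.sense with dir: east, → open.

I invoke stack.push with x: east, and observe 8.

Using maze.move with dir: east, which returns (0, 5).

I call stack.pop, — result: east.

Then maze.move with dir: west, → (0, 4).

I use maze.sense with dir: west, and see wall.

I invoke stack.pop(), yielding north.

I call maze.move with dir: south, : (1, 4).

I invoke maze.sense with dir: west, → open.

Now I run stack.push with x: west, : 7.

Calling maze.move with dir: west, and get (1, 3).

Then maze.sense with dir: west, and get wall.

I try stack.pop, and see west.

Calling maze.move with dir: east, : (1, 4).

I try stack.pop, and get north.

Next I call maze.move with dir: south, yielding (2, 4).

I try maze.sense with dir: south, — result: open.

Invoking stack.push with x: south, and get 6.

Now I run maze.move with dir: south, : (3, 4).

I invoke maze.sense with dir: east, → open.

Then stack.push with x: east, yielding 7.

Then maze.move with dir: east, → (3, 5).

I use maze.sense with dir: south, giving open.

Using stack.push with x: south, yielding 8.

I use maze.move with dir: south, : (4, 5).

Then maze.sense with dir: south, and get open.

I invoke stack.push with x: south, and observe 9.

Using maze.move with dir: south, and observe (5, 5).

I use maze.sense with dir: south, → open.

Calling stack.push with x: south, yielding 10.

Using maze.move with dir: south, and get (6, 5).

Calling maze.sense with dir: south, giving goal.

I use maze.move with dir: south, and get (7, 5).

Answer: (7, 5)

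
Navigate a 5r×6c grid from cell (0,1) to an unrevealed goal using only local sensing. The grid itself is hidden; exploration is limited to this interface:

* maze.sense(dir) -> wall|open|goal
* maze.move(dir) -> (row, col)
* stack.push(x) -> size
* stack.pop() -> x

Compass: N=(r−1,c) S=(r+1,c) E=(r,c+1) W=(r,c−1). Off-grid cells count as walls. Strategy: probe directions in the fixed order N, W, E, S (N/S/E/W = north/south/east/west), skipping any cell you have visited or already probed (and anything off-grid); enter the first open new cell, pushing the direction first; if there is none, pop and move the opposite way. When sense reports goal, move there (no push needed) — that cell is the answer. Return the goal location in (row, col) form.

[in] maze.sense dir='west'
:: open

[in] stack.push x='west'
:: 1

[in] maze.move dir='west'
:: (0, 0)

[in] maze.sense dir='south'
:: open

[in] stack.push x='south'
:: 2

[in] maze.move dir='south'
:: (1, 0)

[in] maze.sense dir='east'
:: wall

[in] maze.sense dir='south'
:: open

[in] stack.push x='south'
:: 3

[in] maze.move dir='south'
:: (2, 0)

[in] maze.sense dir='east'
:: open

[in] stack.push x='east'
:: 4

[in] maze.move dir='east'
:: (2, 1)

[in] maze.sense dir='east'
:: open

[in] stack.push x='east'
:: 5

[in] maze.move dir='east'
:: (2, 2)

[in] maze.sense dir='north'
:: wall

[in] maze.sense dir='east'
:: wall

[in] maze.sense dir='south'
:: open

[in] stack.push x='south'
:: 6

[in] maze.move dir='south'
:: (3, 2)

[in] maze.sense dir='west'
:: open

[in] stack.push x='west'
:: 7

[in] maze.move dir='west'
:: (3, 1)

[in] maze.sense dir='west'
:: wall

[in] maze.sense dir='south'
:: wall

[in] stack.pop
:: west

[in] maze.move dir='east'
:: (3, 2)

[in] maze.sense dir='east'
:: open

[in] stack.push x='east'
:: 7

[in] maze.move dir='east'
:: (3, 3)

[in] maze.sense dir='east'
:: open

[in] stack.push x='east'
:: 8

[in] maze.move dir='east'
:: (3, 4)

[in] maze.sense dir='north'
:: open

[in] stack.push x='north'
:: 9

[in] maze.move dir='north'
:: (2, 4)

[in] maze.sense dir='north'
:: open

[in] stack.push x='north'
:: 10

[in] maze.move dir='north'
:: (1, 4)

[in] maze.sense dir='north'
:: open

[in] stack.push x='north'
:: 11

[in] maze.move dir='north'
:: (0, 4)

[in] maze.sense dir='west'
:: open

[in] stack.push x='west'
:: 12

[in] maze.move dir='west'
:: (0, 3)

[in] maze.sense dir='west'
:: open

[in] stack.push x='west'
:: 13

[in] maze.move dir='west'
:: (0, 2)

[in] stack.pop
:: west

[in] maze.move dir='east'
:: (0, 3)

[in] maze.sense dir='south'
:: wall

[in] stack.pop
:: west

[in] maze.move dir='east'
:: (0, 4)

[in] maze.sense dir='east'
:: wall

[in] stack.pop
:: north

[in] maze.move dir='south'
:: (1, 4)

[in] maze.sense dir='east'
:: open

[in] stack.push x='east'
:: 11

[in] maze.move dir='east'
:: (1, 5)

[in] maze.sense dir='south'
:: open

[in] stack.push x='south'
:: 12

[in] maze.move dir='south'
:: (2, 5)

[in] maze.sense dir='south'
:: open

[in] stack.push x='south'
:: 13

[in] maze.move dir='south'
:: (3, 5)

[in] maze.sense dir='south'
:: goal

[in] maze.move dir='south'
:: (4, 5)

Answer: (4, 5)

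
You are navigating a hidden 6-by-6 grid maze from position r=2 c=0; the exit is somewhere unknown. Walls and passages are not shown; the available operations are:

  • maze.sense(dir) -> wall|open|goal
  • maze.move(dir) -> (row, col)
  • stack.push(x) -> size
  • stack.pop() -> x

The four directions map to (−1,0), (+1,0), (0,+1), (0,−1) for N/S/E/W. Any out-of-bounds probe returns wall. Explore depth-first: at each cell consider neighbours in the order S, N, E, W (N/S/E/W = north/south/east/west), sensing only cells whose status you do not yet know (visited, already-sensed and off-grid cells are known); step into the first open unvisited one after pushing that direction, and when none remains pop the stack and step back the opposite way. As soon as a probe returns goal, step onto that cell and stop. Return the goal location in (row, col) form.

Using maze.sense passing dir=south, : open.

Calling stack.push passing x=south, and see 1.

Now I run maze.move passing dir=south, and observe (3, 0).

I run maze.sense passing dir=south, and observe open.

I call stack.push passing x=south, — result: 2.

Using maze.move passing dir=south, yielding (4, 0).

I use maze.sense passing dir=south, and see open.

Using stack.push passing x=south, giving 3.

Next I call maze.move passing dir=south, — result: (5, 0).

I run maze.sense passing dir=east, which returns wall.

I run stack.pop, : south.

Then maze.move passing dir=north, and get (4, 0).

Then maze.sense passing dir=east, which returns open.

I use stack.push passing x=east, and observe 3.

I use maze.move passing dir=east, — result: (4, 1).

I invoke maze.sense passing dir=north, and observe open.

Next I call stack.push passing x=north, : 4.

I try maze.move passing dir=north, and observe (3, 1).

I invoke maze.sense passing dir=north, which returns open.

Calling stack.push passing x=north, and see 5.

Next I call maze.move passing dir=north, giving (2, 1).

I try maze.sense passing dir=north, and see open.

I try stack.push passing x=north, which returns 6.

Calling maze.move passing dir=north, and observe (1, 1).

I call maze.sense passing dir=north, : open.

I invoke stack.push passing x=north, — result: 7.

Now I run maze.move passing dir=north, which returns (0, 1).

Invoking maze.sense passing dir=east, which returns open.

I run stack.push passing x=east, yielding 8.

Invoking maze.move passing dir=east, — result: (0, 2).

I try maze.sense passing dir=south, — result: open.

I call stack.push passing x=south, yielding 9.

Now I run maze.move passing dir=south, and observe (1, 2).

I use maze.sense passing dir=south, → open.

Next I call stack.push passing x=south, and get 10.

Then maze.move passing dir=south, which returns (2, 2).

I try maze.sense passing dir=south, : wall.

Next I call maze.sense passing dir=east, and see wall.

Then stack.pop(), yielding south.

I use maze.move passing dir=north, and see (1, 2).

Then maze.sense passing dir=east, → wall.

I try stack.pop, and get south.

Using maze.move passing dir=north, yielding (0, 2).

Invoking maze.sense passing dir=east, : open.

Invoking stack.push passing x=east, and get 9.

I try maze.move passing dir=east, → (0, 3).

Calling maze.sense passing dir=east, and observe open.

I call stack.push passing x=east, — result: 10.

Invoking maze.move passing dir=east, and get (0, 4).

Now I run maze.sense passing dir=south, which returns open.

Then stack.push passing x=south, and get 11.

Now I run maze.move passing dir=south, : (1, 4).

Invoking maze.sense passing dir=south, — result: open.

I invoke stack.push passing x=south, giving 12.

Then maze.move passing dir=south, and observe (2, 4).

I call maze.sense passing dir=south, giving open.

I call stack.push passing x=south, and get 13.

Invoking maze.move passing dir=south, — result: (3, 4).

Next I call maze.sense passing dir=south, and observe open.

Calling stack.push passing x=south, and see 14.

Using maze.move passing dir=south, — result: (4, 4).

I run maze.sense passing dir=south, → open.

Invoking stack.push passing x=south, — result: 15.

I use maze.move passing dir=south, → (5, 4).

I call maze.sense passing dir=east, which returns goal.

I call maze.move passing dir=east, : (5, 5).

Answer: (5, 5)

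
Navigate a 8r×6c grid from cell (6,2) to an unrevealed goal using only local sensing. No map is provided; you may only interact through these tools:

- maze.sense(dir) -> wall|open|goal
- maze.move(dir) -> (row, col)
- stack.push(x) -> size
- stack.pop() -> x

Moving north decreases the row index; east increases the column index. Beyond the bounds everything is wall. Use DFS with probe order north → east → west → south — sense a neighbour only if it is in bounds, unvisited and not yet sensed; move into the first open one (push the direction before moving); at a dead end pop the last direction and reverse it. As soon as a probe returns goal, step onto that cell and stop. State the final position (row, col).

==> maze.sense(north)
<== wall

==> maze.sense(east)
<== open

==> stack.push(east)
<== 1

==> maze.move(east)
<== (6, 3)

==> maze.sense(north)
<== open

==> stack.push(north)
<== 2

==> maze.move(north)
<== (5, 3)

==> maze.sense(north)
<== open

==> stack.push(north)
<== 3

==> maze.move(north)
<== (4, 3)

==> maze.sense(north)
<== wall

==> maze.sense(east)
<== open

==> stack.push(east)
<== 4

==> maze.move(east)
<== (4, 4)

==> maze.sense(north)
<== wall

==> maze.sense(east)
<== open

==> stack.push(east)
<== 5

==> maze.move(east)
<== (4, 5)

==> maze.sense(north)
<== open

==> stack.push(north)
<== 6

==> maze.move(north)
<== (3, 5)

==> maze.sense(north)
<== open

==> stack.push(north)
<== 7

==> maze.move(north)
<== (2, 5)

==> maze.sense(north)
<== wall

==> maze.sense(west)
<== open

==> stack.push(west)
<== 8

==> maze.move(west)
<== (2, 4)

==> maze.sense(north)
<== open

==> stack.push(north)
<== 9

==> maze.move(north)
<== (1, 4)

==> maze.sense(north)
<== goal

==> maze.move(north)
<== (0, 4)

Answer: (0, 4)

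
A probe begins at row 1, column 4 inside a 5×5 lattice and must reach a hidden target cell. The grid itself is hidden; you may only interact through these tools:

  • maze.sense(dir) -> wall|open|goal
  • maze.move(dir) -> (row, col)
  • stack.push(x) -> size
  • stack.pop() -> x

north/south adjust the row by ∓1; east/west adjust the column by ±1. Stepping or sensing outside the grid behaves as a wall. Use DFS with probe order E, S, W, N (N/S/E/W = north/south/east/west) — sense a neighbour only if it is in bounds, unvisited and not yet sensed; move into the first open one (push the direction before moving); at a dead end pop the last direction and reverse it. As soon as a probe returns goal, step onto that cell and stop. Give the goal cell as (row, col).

→ sense(dir: south)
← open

→ push(x: south)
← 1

→ move(dir: south)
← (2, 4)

→ sense(dir: south)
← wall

→ sense(dir: west)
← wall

→ pop()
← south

→ move(dir: north)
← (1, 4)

→ sense(dir: west)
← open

→ push(x: west)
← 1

→ move(dir: west)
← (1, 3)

→ sense(dir: west)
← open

→ push(x: west)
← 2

→ move(dir: west)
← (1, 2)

→ sense(dir: south)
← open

→ push(x: south)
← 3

→ move(dir: south)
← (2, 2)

→ sense(dir: south)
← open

→ push(x: south)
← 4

→ move(dir: south)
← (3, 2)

→ sense(dir: east)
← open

→ push(x: east)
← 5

→ move(dir: east)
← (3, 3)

→ sense(dir: south)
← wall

→ pop()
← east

→ move(dir: west)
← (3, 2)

→ sense(dir: south)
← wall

→ sense(dir: west)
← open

→ push(x: west)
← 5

→ move(dir: west)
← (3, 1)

→ sense(dir: south)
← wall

→ sense(dir: west)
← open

→ push(x: west)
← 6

→ move(dir: west)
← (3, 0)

→ sense(dir: south)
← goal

→ move(dir: south)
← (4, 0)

Answer: (4, 0)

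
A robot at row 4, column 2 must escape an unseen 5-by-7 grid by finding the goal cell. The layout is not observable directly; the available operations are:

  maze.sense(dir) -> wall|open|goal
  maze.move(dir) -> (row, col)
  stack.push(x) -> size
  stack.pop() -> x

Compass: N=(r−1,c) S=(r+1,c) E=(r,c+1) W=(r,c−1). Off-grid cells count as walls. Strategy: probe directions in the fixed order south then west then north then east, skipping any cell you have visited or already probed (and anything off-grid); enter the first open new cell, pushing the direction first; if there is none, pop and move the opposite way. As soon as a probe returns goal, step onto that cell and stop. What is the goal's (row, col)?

! sense(dir=west) => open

! push(x=west) => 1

! move(dir=west) => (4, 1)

! sense(dir=west) => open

! push(x=west) => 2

! move(dir=west) => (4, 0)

! sense(dir=north) => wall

! pop() => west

! move(dir=east) => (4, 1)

! sense(dir=north) => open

! push(x=north) => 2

! move(dir=north) => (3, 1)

! sense(dir=north) => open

! push(x=north) => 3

! move(dir=north) => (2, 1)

! sense(dir=west) => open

! push(x=west) => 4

! move(dir=west) => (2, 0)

! sense(dir=north) => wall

! pop() => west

! move(dir=east) => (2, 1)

! sense(dir=north) => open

! push(x=north) => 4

! move(dir=north) => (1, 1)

! sense(dir=north) => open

! push(x=north) => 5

! move(dir=north) => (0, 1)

! sense(dir=west) => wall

! sense(dir=east) => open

! push(x=east) => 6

! move(dir=east) => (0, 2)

! sense(dir=south) => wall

! sense(dir=east) => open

! push(x=east) => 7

! move(dir=east) => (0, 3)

! sense(dir=south) => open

! push(x=south) => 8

! move(dir=south) => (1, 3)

! sense(dir=south) => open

! push(x=south) => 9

! move(dir=south) => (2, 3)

! sense(dir=south) => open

! push(x=south) => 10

! move(dir=south) => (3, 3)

! sense(dir=south) => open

! push(x=south) => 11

! move(dir=south) => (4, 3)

! sense(dir=east) => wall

! pop() => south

! move(dir=north) => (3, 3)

! sense(dir=west) => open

! push(x=west) => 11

! move(dir=west) => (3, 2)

! sense(dir=north) => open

! push(x=north) => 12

! move(dir=north) => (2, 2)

! pop() => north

! move(dir=south) => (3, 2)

! pop() => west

! move(dir=east) => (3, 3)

! sense(dir=east) => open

! push(x=east) => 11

! move(dir=east) => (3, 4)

! sense(dir=north) => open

! push(x=north) => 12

! move(dir=north) => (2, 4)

! sense(dir=north) => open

! push(x=north) => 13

! move(dir=north) => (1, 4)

! sense(dir=north) => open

! push(x=north) => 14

! move(dir=north) => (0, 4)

! sense(dir=east) => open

! push(x=east) => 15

! move(dir=east) => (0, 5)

! sense(dir=south) => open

! push(x=south) => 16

! move(dir=south) => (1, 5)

! sense(dir=south) => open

! push(x=south) => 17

! move(dir=south) => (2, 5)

! sense(dir=south) => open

! push(x=south) => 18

! move(dir=south) => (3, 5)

! sense(dir=south) => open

! push(x=south) => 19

! move(dir=south) => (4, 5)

! sense(dir=east) => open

! push(x=east) => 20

! move(dir=east) => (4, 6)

! sense(dir=north) => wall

! pop() => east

! move(dir=west) => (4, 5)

! pop() => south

! move(dir=north) => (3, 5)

! pop() => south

! move(dir=north) => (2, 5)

! sense(dir=east) => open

! push(x=east) => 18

! move(dir=east) => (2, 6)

! sense(dir=north) => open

! push(x=north) => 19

! move(dir=north) => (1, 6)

! sense(dir=north) => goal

! move(dir=north) => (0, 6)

Answer: (0, 6)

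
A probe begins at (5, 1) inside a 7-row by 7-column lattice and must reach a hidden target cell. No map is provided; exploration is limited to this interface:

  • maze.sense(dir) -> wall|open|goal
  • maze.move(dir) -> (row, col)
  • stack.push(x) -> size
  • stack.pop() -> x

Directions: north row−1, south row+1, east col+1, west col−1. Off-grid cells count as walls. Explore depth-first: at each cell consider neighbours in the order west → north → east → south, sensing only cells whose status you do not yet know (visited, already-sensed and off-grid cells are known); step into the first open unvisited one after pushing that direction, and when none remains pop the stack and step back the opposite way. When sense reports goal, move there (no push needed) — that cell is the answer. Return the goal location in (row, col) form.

-> maze.sense(west)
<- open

-> stack.push(west)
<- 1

-> maze.move(west)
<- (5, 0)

-> maze.sense(north)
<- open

-> stack.push(north)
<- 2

-> maze.move(north)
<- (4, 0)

-> maze.sense(north)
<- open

-> stack.push(north)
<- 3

-> maze.move(north)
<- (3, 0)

-> maze.sense(north)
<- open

-> stack.push(north)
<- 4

-> maze.move(north)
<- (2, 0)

-> maze.sense(north)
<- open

-> stack.push(north)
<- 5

-> maze.move(north)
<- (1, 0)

-> maze.sense(north)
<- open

-> stack.push(north)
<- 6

-> maze.move(north)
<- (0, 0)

-> maze.sense(east)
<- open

-> stack.push(east)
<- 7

-> maze.move(east)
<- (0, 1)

-> maze.sense(east)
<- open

-> stack.push(east)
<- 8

-> maze.move(east)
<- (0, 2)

-> maze.sense(east)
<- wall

-> maze.sense(south)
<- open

-> stack.push(south)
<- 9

-> maze.move(south)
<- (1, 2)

-> maze.sense(west)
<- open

-> stack.push(west)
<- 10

-> maze.move(west)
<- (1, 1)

-> maze.sense(south)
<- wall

-> stack.pop()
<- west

-> maze.move(east)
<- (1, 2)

-> maze.sense(east)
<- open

-> stack.push(east)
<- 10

-> maze.move(east)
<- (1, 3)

-> maze.sense(east)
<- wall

-> maze.sense(south)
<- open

-> stack.push(south)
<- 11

-> maze.move(south)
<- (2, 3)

-> maze.sense(west)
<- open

-> stack.push(west)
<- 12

-> maze.move(west)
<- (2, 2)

-> maze.sense(south)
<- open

-> stack.push(south)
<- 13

-> maze.move(south)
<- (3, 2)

-> maze.sense(west)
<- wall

-> maze.sense(east)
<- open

-> stack.push(east)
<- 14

-> maze.move(east)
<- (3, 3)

-> maze.sense(east)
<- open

-> stack.push(east)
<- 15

-> maze.move(east)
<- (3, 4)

-> maze.sense(north)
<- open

-> stack.push(north)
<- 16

-> maze.move(north)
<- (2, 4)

-> maze.sense(east)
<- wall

-> stack.pop()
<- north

-> maze.move(south)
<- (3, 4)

-> maze.sense(east)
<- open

-> stack.push(east)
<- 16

-> maze.move(east)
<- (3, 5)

-> maze.sense(east)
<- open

-> stack.push(east)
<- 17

-> maze.move(east)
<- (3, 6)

-> maze.sense(north)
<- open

-> stack.push(north)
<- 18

-> maze.move(north)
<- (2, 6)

-> maze.sense(north)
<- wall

-> stack.pop()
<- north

-> maze.move(south)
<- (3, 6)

-> maze.sense(south)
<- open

-> stack.push(south)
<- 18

-> maze.move(south)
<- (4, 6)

-> maze.sense(west)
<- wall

-> maze.sense(south)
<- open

-> stack.push(south)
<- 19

-> maze.move(south)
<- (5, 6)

-> maze.sense(west)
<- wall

-> maze.sense(south)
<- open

-> stack.push(south)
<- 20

-> maze.move(south)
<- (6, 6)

-> maze.sense(west)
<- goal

-> maze.move(west)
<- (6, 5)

Answer: (6, 5)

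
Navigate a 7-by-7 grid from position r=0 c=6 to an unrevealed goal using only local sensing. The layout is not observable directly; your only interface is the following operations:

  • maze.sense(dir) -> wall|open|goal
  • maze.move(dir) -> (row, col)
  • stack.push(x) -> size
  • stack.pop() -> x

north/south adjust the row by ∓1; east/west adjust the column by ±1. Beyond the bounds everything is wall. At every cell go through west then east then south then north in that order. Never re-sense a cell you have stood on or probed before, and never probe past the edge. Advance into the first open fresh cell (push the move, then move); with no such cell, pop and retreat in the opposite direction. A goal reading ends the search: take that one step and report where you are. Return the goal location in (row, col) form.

$ maze.sense west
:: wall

$ maze.sense south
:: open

$ stack.push south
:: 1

$ maze.move south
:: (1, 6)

$ maze.sense west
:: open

$ stack.push west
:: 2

$ maze.move west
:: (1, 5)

$ maze.sense west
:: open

$ stack.push west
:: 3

$ maze.move west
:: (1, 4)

$ maze.sense west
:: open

$ stack.push west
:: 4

$ maze.move west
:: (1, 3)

$ maze.sense west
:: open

$ stack.push west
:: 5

$ maze.move west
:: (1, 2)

$ maze.sense west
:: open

$ stack.push west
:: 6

$ maze.move west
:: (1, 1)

$ maze.sense west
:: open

$ stack.push west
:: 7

$ maze.move west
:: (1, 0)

$ maze.sense south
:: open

$ stack.push south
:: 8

$ maze.move south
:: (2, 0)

$ maze.sense east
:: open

$ stack.push east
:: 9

$ maze.move east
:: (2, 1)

$ maze.sense east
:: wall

$ maze.sense south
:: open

$ stack.push south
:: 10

$ maze.move south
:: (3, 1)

$ maze.sense west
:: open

$ stack.push west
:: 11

$ maze.move west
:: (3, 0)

$ maze.sense south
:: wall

$ stack.pop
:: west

$ maze.move east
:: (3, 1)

$ maze.sense east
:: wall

$ maze.sense south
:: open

$ stack.push south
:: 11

$ maze.move south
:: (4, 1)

$ maze.sense east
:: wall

$ maze.sense south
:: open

$ stack.push south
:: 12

$ maze.move south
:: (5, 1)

$ maze.sense west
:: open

$ stack.push west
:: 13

$ maze.move west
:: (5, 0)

$ maze.sense south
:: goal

$ maze.move south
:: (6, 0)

Answer: (6, 0)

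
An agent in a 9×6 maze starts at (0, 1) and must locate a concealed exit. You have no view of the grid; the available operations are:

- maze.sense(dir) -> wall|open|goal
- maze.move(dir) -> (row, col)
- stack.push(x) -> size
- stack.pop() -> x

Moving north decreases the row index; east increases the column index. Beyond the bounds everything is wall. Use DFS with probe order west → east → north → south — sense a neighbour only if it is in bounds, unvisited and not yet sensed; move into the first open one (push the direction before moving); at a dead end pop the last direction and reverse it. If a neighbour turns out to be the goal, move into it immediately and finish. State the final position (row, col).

Next I call maze.sense using dir: west, giving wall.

Using maze.sense using dir: east, → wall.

Next I call maze.sense using dir: south, and get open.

I invoke stack.push using x: south, which returns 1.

Using maze.move using dir: south, yielding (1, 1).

I run maze.sense using dir: west, and get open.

I use stack.push using x: west, and get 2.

I try maze.move using dir: west, yielding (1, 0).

I try maze.sense using dir: south, → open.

I call stack.push using x: south, and see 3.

Now I run maze.move using dir: south, giving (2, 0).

Using maze.sense using dir: east, — result: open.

Using stack.push using x: east, → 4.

I call maze.move using dir: east, which returns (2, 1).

Next I call maze.sense using dir: east, → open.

I call stack.push using x: east, which returns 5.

Using maze.move using dir: east, which returns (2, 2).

Then maze.sense using dir: east, and get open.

Then stack.push using x: east, which returns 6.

Calling maze.move using dir: east, yielding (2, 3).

I call maze.sense using dir: east, : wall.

I call maze.sense using dir: north, → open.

Next I call stack.push using x: north, giving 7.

Calling maze.move using dir: north, and get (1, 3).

I try maze.sense using dir: west, yielding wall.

I call maze.sense using dir: east, giving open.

I run stack.push using x: east, which returns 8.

Now I run maze.move using dir: east, giving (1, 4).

Then maze.sense using dir: east, yielding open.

Next I call stack.push using x: east, — result: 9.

I use maze.move using dir: east, — result: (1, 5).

Next I call maze.sense using dir: north, → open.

Next I call stack.push using x: north, and observe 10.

Using maze.move using dir: north, → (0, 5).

I invoke maze.sense using dir: west, giving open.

Using stack.push using x: west, → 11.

Next I call maze.move using dir: west, → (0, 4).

I use maze.sense using dir: west, yielding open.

I use stack.push using x: west, : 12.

Using maze.move using dir: west, and see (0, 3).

Then stack.pop(), which returns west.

I call maze.move using dir: east, : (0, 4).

I call stack.pop(), and observe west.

Next I call maze.move using dir: east, and see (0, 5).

I invoke stack.pop, yielding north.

I use maze.move using dir: south, — result: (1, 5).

I run maze.sense using dir: south, giving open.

Calling stack.push using x: south, → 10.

I try maze.move using dir: south, and see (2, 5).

Invoking maze.sense using dir: south, → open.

Next I call stack.push using x: south, and observe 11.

Then maze.move using dir: south, and see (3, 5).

Using maze.sense using dir: west, giving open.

Next I call stack.push using x: west, and observe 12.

I invoke maze.move using dir: west, and get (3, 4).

Now I run maze.sense using dir: west, → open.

Then stack.push using x: west, and get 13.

Next I call maze.move using dir: west, and see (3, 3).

Using maze.sense using dir: west, → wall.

I call maze.sense using dir: south, and observe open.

Calling stack.push using x: south, giving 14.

I use maze.move using dir: south, yielding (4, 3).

Next I call maze.sense using dir: west, and see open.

I run stack.push using x: west, and observe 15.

Invoking maze.move using dir: west, yielding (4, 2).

Calling maze.sense using dir: west, and see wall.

Then maze.sense using dir: south, and observe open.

I use stack.push using x: south, and get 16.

Using maze.move using dir: south, — result: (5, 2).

Invoking maze.sense using dir: west, — result: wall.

I use maze.sense using dir: east, — result: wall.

I try maze.sense using dir: south, which returns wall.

Next I call stack.pop, — result: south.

I run maze.move using dir: north, giving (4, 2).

Next I call stack.pop(), which returns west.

Now I run maze.move using dir: east, : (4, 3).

I invoke maze.sense using dir: east, → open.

I call stack.push using x: east, and see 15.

Invoking maze.move using dir: east, and get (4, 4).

I invoke maze.sense using dir: east, which returns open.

I try stack.push using x: east, and get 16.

I try maze.move using dir: east, and see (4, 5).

I call maze.sense using dir: south, → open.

Using stack.push using x: south, → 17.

Using maze.move using dir: south, and see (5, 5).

I call maze.sense using dir: west, and get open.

Invoking stack.push using x: west, and see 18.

I run maze.move using dir: west, : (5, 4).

I invoke maze.sense using dir: south, → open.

I try stack.push using x: south, : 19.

I use maze.move using dir: south, which returns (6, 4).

Calling maze.sense using dir: west, — result: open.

Then stack.push using x: west, : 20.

Calling maze.move using dir: west, yielding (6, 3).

I use maze.sense using dir: south, yielding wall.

Next I call stack.pop, → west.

I run maze.move using dir: east, → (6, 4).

Next I call maze.sense using dir: east, → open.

Invoking stack.push using x: east, and see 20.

Now I run maze.move using dir: east, — result: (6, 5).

Invoking maze.sense using dir: south, → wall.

Invoking stack.pop(), yielding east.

Calling maze.move using dir: west, : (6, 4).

Now I run maze.sense using dir: south, yielding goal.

I use maze.move using dir: south, and see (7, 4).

Answer: (7, 4)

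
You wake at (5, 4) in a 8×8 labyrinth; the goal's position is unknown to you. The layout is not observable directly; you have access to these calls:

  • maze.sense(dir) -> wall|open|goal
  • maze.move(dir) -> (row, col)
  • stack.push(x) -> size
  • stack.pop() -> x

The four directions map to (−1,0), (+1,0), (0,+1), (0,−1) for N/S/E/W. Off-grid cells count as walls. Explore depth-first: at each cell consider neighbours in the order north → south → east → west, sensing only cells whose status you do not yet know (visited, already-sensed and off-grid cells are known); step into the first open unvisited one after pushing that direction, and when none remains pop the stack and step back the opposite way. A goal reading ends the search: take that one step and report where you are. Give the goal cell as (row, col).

;; sense(dir='north') -> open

;; push(x='north') -> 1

;; move(dir='north') -> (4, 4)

;; sense(dir='north') -> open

;; push(x='north') -> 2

;; move(dir='north') -> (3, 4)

;; sense(dir='north') -> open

;; push(x='north') -> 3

;; move(dir='north') -> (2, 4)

;; sense(dir='north') -> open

;; push(x='north') -> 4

;; move(dir='north') -> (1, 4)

;; sense(dir='north') -> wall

;; sense(dir='east') -> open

;; push(x='east') -> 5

;; move(dir='east') -> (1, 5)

;; sense(dir='north') -> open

;; push(x='north') -> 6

;; move(dir='north') -> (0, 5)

;; sense(dir='east') -> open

;; push(x='east') -> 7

;; move(dir='east') -> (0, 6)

;; sense(dir='south') -> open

;; push(x='south') -> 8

;; move(dir='south') -> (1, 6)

;; sense(dir='south') -> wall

;; sense(dir='east') -> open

;; push(x='east') -> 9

;; move(dir='east') -> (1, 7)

;; sense(dir='north') -> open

;; push(x='north') -> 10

;; move(dir='north') -> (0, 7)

;; pop() -> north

;; move(dir='south') -> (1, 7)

;; sense(dir='south') -> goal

;; move(dir='south') -> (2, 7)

Answer: (2, 7)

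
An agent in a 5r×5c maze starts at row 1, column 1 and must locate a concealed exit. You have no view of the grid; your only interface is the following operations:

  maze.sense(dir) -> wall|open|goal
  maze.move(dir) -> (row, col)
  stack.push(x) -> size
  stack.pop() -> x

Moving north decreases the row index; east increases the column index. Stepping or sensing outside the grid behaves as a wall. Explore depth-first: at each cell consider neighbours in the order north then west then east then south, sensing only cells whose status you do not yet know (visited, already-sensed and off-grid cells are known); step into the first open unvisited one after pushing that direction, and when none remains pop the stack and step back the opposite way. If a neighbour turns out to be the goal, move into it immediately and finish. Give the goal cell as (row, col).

·→ maze.sense(dir=north)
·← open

·→ stack.push(x=north)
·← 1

·→ maze.move(dir=north)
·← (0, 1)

·→ maze.sense(dir=west)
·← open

·→ stack.push(x=west)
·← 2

·→ maze.move(dir=west)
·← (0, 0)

·→ maze.sense(dir=south)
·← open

·→ stack.push(x=south)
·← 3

·→ maze.move(dir=south)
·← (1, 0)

·→ maze.sense(dir=south)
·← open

·→ stack.push(x=south)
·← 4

·→ maze.move(dir=south)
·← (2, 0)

·→ maze.sense(dir=east)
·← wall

·→ maze.sense(dir=south)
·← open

·→ stack.push(x=south)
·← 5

·→ maze.move(dir=south)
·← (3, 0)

·→ maze.sense(dir=east)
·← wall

·→ maze.sense(dir=south)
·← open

·→ stack.push(x=south)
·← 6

·→ maze.move(dir=south)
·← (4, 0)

·→ maze.sense(dir=east)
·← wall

·→ stack.pop()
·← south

·→ maze.move(dir=north)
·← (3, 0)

·→ stack.pop()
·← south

·→ maze.move(dir=north)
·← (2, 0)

·→ stack.pop()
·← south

·→ maze.move(dir=north)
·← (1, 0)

·→ stack.pop()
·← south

·→ maze.move(dir=north)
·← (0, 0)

·→ stack.pop()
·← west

·→ maze.move(dir=east)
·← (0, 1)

·→ maze.sense(dir=east)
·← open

·→ stack.push(x=east)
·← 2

·→ maze.move(dir=east)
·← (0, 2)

·→ maze.sense(dir=east)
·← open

·→ stack.push(x=east)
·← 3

·→ maze.move(dir=east)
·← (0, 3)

·→ maze.sense(dir=east)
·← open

·→ stack.push(x=east)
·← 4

·→ maze.move(dir=east)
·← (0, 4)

·→ maze.sense(dir=south)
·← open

·→ stack.push(x=south)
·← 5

·→ maze.move(dir=south)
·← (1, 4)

·→ maze.sense(dir=west)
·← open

·→ stack.push(x=west)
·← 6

·→ maze.move(dir=west)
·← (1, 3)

·→ maze.sense(dir=west)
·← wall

·→ maze.sense(dir=south)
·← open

·→ stack.push(x=south)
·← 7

·→ maze.move(dir=south)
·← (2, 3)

·→ maze.sense(dir=west)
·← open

·→ stack.push(x=west)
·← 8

·→ maze.move(dir=west)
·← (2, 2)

·→ maze.sense(dir=south)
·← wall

·→ stack.pop()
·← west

·→ maze.move(dir=east)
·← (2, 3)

·→ maze.sense(dir=east)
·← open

·→ stack.push(x=east)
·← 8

·→ maze.move(dir=east)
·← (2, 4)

·→ maze.sense(dir=south)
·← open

·→ stack.push(x=south)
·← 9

·→ maze.move(dir=south)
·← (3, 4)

·→ maze.sense(dir=west)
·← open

·→ stack.push(x=west)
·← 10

·→ maze.move(dir=west)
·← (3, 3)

·→ maze.sense(dir=south)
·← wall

·→ stack.pop()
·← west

·→ maze.move(dir=east)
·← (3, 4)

·→ maze.sense(dir=south)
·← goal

·→ maze.move(dir=south)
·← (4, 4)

Answer: (4, 4)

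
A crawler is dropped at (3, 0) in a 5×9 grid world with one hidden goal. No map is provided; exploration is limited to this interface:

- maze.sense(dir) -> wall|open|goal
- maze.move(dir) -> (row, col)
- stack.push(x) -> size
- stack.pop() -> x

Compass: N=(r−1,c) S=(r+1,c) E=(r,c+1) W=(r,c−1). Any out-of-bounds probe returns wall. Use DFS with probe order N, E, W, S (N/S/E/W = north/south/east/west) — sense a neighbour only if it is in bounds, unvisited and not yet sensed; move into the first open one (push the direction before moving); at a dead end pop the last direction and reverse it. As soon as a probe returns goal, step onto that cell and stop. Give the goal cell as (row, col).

Step: maze.sense[dir: north]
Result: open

Step: stack.push[x: north]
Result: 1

Step: maze.move[dir: north]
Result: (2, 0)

Step: maze.sense[dir: north]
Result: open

Step: stack.push[x: north]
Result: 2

Step: maze.move[dir: north]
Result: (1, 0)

Step: maze.sense[dir: north]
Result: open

Step: stack.push[x: north]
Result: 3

Step: maze.move[dir: north]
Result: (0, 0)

Step: maze.sense[dir: east]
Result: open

Step: stack.push[x: east]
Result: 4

Step: maze.move[dir: east]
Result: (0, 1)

Step: maze.sense[dir: east]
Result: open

Step: stack.push[x: east]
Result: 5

Step: maze.move[dir: east]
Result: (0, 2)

Step: maze.sense[dir: east]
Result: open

Step: stack.push[x: east]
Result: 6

Step: maze.move[dir: east]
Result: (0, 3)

Step: maze.sense[dir: east]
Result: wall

Step: maze.sense[dir: south]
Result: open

Step: stack.push[x: south]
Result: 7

Step: maze.move[dir: south]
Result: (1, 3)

Step: maze.sense[dir: east]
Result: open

Step: stack.push[x: east]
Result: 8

Step: maze.move[dir: east]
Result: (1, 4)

Step: maze.sense[dir: east]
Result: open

Step: stack.push[x: east]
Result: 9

Step: maze.move[dir: east]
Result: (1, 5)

Step: maze.sense[dir: north]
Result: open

Step: stack.push[x: north]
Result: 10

Step: maze.move[dir: north]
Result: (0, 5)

Step: maze.sense[dir: east]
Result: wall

Step: stack.pop[]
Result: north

Step: maze.move[dir: south]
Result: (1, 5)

Step: maze.sense[dir: east]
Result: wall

Step: maze.sense[dir: south]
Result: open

Step: stack.push[x: south]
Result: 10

Step: maze.move[dir: south]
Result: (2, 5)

Step: maze.sense[dir: east]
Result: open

Step: stack.push[x: east]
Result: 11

Step: maze.move[dir: east]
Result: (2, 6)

Step: maze.sense[dir: east]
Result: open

Step: stack.push[x: east]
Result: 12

Step: maze.move[dir: east]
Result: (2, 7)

Step: maze.sense[dir: north]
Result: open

Step: stack.push[x: north]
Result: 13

Step: maze.move[dir: north]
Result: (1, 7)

Step: maze.sense[dir: north]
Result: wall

Step: maze.sense[dir: east]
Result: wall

Step: stack.pop[]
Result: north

Step: maze.move[dir: south]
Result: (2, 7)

Step: maze.sense[dir: east]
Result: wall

Step: maze.sense[dir: south]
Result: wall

Step: stack.pop[]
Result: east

Step: maze.move[dir: west]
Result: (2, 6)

Step: maze.sense[dir: south]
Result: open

Step: stack.push[x: south]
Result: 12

Step: maze.move[dir: south]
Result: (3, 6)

Step: maze.sense[dir: west]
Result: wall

Step: maze.sense[dir: south]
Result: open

Step: stack.push[x: south]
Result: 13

Step: maze.move[dir: south]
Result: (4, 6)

Step: maze.sense[dir: east]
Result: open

Step: stack.push[x: east]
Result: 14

Step: maze.move[dir: east]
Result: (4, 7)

Step: maze.sense[dir: east]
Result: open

Step: stack.push[x: east]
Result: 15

Step: maze.move[dir: east]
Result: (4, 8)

Step: maze.sense[dir: north]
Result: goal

Step: maze.move[dir: north]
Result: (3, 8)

Answer: (3, 8)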